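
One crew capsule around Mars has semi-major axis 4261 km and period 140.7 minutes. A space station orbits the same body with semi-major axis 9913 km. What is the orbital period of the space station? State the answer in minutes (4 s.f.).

Kepler's third law: T² ∝ a³, so T₂ = T₁ (a₂/a₁)^(3/2).
a₂/a₁ = 2.326, (a₂/a₁)^(3/2) = 3.548.
T₂ = 140.7 × 3.548 = 499.3 minutes.

T₂ ≈ 499.3 minutes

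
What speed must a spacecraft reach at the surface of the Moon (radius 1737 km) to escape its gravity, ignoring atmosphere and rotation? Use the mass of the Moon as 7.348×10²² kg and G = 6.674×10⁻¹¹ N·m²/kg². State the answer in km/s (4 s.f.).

v_esc ≈ 2.376 km/s

μ = GM = 6.674×10⁻¹¹ × 7.348×10²² = 4.904×10¹² m³/s².
r = R = 1.737×10⁶ m.
Escape speed v_esc = √(2μ/r) = √(2 × 4.904×10¹² / 1.737×10⁶) = √(5.647×10⁶) = 2376 m/s.
= 2.376 km/s.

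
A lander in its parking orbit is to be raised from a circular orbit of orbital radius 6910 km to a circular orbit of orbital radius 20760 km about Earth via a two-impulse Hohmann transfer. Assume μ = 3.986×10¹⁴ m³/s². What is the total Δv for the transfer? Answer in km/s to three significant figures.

Δv_total ≈ 2.99 km/s

r₁ = 6910 km = 6.910×10⁶ m.
r₂ = 20760 km = 2.076×10⁷ m.
Transfer ellipse a_t = (r₁ + r₂)/2 = 1.384×10⁷ m.
At r₁: circular v_c1 = √(μ/r₁) = 7595 m/s; transfer-perigee v_p = √[μ(2/r₁ − 1/a_t)] = 9304 m/s.
Δv₁ = v_p − v_c1 = 1709 m/s.
At r₂: circular v_c2 = √(μ/r₂) = 4382 m/s; transfer-apogee v_a = √[μ(2/r₂ − 1/a_t)] = 3097 m/s.
Δv₂ = v_c2 − v_a = 1285 m/s.
Total Δv = Δv₁ + Δv₂ = 2994 m/s = 2.994 km/s.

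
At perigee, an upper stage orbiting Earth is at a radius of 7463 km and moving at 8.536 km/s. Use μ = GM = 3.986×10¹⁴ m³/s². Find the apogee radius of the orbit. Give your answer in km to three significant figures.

r_p = 7.463×10⁶ m.
Specific energy ε = v²/2 − μ/r = -1.698×10⁷ J/kg, so a = −μ/(2ε) = 1.174×10⁷ m.
The apsides satisfy r_p + r_a = 2a, so the apogee radius is 2a − r_p = 1.601×10⁷ m = 16014 km.

apogee radius ≈ 16000 km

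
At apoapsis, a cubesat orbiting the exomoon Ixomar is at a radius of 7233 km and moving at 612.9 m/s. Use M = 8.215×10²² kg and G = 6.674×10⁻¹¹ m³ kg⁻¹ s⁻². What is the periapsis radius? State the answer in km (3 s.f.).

μ = GM = 6.674×10⁻¹¹ × 8.215×10²² = 5.483×10¹² m³/s².
r_a = 7.233×10⁶ m.
Specific energy ε = v²/2 − μ/r = -5.702×10⁵ J/kg, so a = −μ/(2ε) = 4.808×10⁶ m.
The apsides satisfy r_p + r_a = 2a, so the periapsis radius is 2a − r_a = 2.383×10⁶ m = 2382.6 km.

periapsis radius ≈ 2380 km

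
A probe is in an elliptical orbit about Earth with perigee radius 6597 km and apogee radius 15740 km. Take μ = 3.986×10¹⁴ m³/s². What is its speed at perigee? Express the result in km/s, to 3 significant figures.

v ≈ 9.23 km/s

Semi-major axis a = (r_p + r_a)/2 = 11168 km = 1.117×10⁷ m.
Vis-viva: v² = μ(2/r − 1/a) = 3.986×10¹⁴ × (3.032×10⁻⁷ − 8.954×10⁻⁸) = 8.515×10⁷ m²/s².
v = 9228 m/s = 9.228 km/s.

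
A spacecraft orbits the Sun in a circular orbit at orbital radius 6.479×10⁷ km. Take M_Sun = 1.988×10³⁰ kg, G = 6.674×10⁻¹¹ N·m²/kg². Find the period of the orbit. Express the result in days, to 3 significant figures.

T ≈ 104 days

μ = GM = 6.674×10⁻¹¹ × 1.988×10³⁰ = 1.327×10²⁰ m³/s².
r = 6.479×10⁷ km = 6.479×10¹⁰ m.
Kepler's third law: T = 2π√(r³/μ) = 2π√((6.479×10¹⁰)³ / 1.327×10²⁰).
r³/μ = 2.050×10¹² s², so T = 2π × 1.432×10⁶ = 8.996×10⁶ s.
Converting: 8.996×10⁶ s ÷ 86400 = 104.1 days.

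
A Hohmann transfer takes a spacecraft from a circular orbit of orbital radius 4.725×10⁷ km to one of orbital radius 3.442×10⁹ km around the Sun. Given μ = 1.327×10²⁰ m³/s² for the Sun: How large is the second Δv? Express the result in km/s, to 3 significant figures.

Δv ≈ 5.19 km/s

r₁ = 4.725×10⁷ km = 4.725×10¹⁰ m.
r₂ = 3.442×10⁹ km = 3.442×10¹² m.
Transfer ellipse a_t = (r₁ + r₂)/2 = 1.745×10¹² m.
At r₁: circular v_c1 = √(μ/r₁) = 52990 m/s; transfer-perihelion v_p = √[μ(2/r₁ − 1/a_t)] = 74440 m/s.
At r₂: circular v_c2 = √(μ/r₂) = 6209 m/s; transfer-aphelion v_a = √[μ(2/r₂ − 1/a_t)] = 1022 m/s.
Δv₂ = v_c2 − v_a = 5187 m/s.
= 5.187 km/s.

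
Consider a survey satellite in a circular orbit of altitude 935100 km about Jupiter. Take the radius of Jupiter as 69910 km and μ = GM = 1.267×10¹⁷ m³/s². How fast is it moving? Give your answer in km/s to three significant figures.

r = 69910 + 935100 = 1005000 km = 1.0050×10⁹ m.
For a circular orbit v = √(μ/r) = √(1.267×10¹⁷ / 1.005×10⁹) = √(1.261×10⁸) = 11230 m/s.
That is 11.23 km/s.

v ≈ 11.2 km/s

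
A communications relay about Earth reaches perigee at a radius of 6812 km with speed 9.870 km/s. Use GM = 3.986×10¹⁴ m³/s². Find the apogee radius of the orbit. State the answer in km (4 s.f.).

apogee radius ≈ 33840 km

r_p = 6.812×10⁶ m.
Specific energy ε = v²/2 − μ/r = -9.806×10⁶ J/kg, so a = −μ/(2ε) = 2.032×10⁷ m.
The apsides satisfy r_p + r_a = 2a, so the apogee radius is 2a − r_p = 3.384×10⁷ m = 33837 km.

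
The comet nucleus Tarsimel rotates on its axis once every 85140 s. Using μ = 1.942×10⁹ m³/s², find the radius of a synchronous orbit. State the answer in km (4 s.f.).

r_sync ≈ 709.1 km

A synchronous orbit has period T, so by Kepler's third law a = (μT²/4π²)^(1/3).
μT²/4π² = 1.942×10⁹ × (8.514×10⁴)² / 39.48 = 3.566×10¹⁷ m³.
a = 7.091×10⁵ m = 709.12 km.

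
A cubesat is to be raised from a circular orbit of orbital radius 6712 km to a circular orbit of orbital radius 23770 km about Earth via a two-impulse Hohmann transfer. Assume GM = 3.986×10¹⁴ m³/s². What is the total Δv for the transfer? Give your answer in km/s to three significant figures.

r₁ = 6712 km = 6.712×10⁶ m.
r₂ = 23770 km = 2.377×10⁷ m.
Transfer ellipse a_t = (r₁ + r₂)/2 = 1.524×10⁷ m.
At r₁: circular v_c1 = √(μ/r₁) = 7706 m/s; transfer-perigee v_p = √[μ(2/r₁ − 1/a_t)] = 9624 m/s.
Δv₁ = v_p − v_c1 = 1918 m/s.
At r₂: circular v_c2 = √(μ/r₂) = 4095 m/s; transfer-apogee v_a = √[μ(2/r₂ − 1/a_t)] = 2718 m/s.
Δv₂ = v_c2 − v_a = 1377 m/s.
Total Δv = Δv₁ + Δv₂ = 3295 m/s = 3.295 km/s.

Δv_total ≈ 3.30 km/s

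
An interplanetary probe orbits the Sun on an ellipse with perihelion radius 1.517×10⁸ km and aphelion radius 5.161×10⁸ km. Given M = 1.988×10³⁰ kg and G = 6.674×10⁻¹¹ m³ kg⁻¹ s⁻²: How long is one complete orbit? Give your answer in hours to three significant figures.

T ≈ 29200 hours

μ = GM = 6.674×10⁻¹¹ × 1.988×10³⁰ = 1.327×10²⁰ m³/s².
Semi-major axis a = (r_p + r_a)/2 = (1.5170×10⁸ + 5.1610×10⁸)/2 = 3.3390×10⁸ km = 3.339×10¹¹ m.
By Kepler's third law T = 2π√(a³/μ) = 2π × 1.675×10⁷ = 1.052×10⁸ s.
= 29230 hours.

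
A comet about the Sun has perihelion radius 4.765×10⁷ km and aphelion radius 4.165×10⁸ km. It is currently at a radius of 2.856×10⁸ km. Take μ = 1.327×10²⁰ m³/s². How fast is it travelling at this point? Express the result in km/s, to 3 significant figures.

Semi-major axis a = (r_p + r_a)/2 = 2.3208×10⁸ km = 2.321×10¹¹ m.
Vis-viva: v² = μ(2/r − 1/a) = 1.327×10²⁰ × (7.003×10⁻¹² − 4.309×10⁻¹²) = 3.575×10⁸ m²/s².
v = 18910 m/s = 18.91 km/s.

v ≈ 18.9 km/s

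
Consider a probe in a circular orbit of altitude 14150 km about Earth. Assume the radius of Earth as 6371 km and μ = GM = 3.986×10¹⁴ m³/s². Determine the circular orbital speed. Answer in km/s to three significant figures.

r = 6371 + 14150 = 20521 km = 2.0521×10⁷ m.
For a circular orbit v = √(μ/r) = √(3.986×10¹⁴ / 2.052×10⁷) = √(1.942×10⁷) = 4407 m/s.
That is 4.407 km/s.

v ≈ 4.41 km/s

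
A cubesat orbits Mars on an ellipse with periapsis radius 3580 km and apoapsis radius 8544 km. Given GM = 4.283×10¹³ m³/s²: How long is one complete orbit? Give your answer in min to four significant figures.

T ≈ 238.8 min

Semi-major axis a = (r_p + r_a)/2 = (3580.0 + 8544.0)/2 = 6062.0 km = 6.062×10⁶ m.
By Kepler's third law T = 2π√(a³/μ) = 2π × 2.281×10³ = 1.433×10⁴ s.
= 238.8 min.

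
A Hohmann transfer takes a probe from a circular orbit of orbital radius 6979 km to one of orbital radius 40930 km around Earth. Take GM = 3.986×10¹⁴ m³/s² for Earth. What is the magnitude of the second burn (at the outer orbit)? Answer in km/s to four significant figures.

Δv ≈ 1.436 km/s

r₁ = 6979 km = 6.979×10⁶ m.
r₂ = 40930 km = 4.093×10⁷ m.
Transfer ellipse a_t = (r₁ + r₂)/2 = 2.395×10⁷ m.
At r₁: circular v_c1 = √(μ/r₁) = 7557 m/s; transfer-perigee v_p = √[μ(2/r₁ − 1/a_t)] = 9879 m/s.
At r₂: circular v_c2 = √(μ/r₂) = 3121 m/s; transfer-apogee v_a = √[μ(2/r₂ − 1/a_t)] = 1684 m/s.
Δv₂ = v_c2 − v_a = 1436 m/s.
= 1.436 km/s.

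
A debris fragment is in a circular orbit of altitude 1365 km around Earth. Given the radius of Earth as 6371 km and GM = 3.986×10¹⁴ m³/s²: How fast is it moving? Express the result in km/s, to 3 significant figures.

r = 6371 + 1365 = 7736.0 km = 7.7360×10⁶ m.
For a circular orbit v = √(μ/r) = √(3.986×10¹⁴ / 7.736×10⁶) = √(5.153×10⁷) = 7178 m/s.
That is 7.178 km/s.

v ≈ 7.18 km/s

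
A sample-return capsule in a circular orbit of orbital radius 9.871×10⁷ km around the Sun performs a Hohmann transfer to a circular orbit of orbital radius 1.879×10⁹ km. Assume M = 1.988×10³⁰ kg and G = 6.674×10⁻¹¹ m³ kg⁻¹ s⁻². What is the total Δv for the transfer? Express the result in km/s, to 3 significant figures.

Δv_total ≈ 19.6 km/s

μ = GM = 6.674×10⁻¹¹ × 1.988×10³⁰ = 1.327×10²⁰ m³/s².
r₁ = 9.871×10⁷ km = 9.871×10¹⁰ m.
r₂ = 1.879×10⁹ km = 1.879×10¹² m.
Transfer ellipse a_t = (r₁ + r₂)/2 = 9.889×10¹¹ m.
At r₁: circular v_c1 = √(μ/r₁) = 36660 m/s; transfer-perihelion v_p = √[μ(2/r₁ − 1/a_t)] = 50540 m/s.
Δv₁ = v_p − v_c1 = 13880 m/s.
At r₂: circular v_c2 = √(μ/r₂) = 8403 m/s; transfer-aphelion v_a = √[μ(2/r₂ − 1/a_t)] = 2655 m/s.
Δv₂ = v_c2 − v_a = 5748 m/s.
Total Δv = Δv₁ + Δv₂ = 19620 m/s = 19.62 km/s.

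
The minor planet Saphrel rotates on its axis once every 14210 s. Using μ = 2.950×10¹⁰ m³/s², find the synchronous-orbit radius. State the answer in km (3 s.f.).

A synchronous orbit has period T, so by Kepler's third law a = (μT²/4π²)^(1/3).
μT²/4π² = 2.950×10¹⁰ × (1.421×10⁴)² / 39.48 = 1.509×10¹⁷ m³.
a = 5.324×10⁵ m = 532.37 km.

r_sync ≈ 532 km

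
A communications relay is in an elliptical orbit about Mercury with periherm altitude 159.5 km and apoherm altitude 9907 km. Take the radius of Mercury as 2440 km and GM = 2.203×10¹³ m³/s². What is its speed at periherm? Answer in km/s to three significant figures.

r_p = 2440 + 159.5 = 2599.5 km = 2.5995×10⁶ m.
r_a = 2440 + 9907 = 12347 km = 1.2347×10⁷ m.
Semi-major axis a = (r_p + r_a)/2 = 7473.2 km = 7.473×10⁶ m.
Vis-viva: v² = μ(2/r − 1/a) = 2.203×10¹³ × (7.694×10⁻⁷ − 1.338×10⁻⁷) = 1.400×10⁷ m²/s².
v = 3742 m/s = 3.742 km/s.

v ≈ 3.74 km/s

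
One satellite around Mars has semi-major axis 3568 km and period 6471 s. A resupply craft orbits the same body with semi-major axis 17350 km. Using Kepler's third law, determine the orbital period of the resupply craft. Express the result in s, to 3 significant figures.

Kepler's third law: T² ∝ a³, so T₂ = T₁ (a₂/a₁)^(3/2).
a₂/a₁ = 4.863, (a₂/a₁)^(3/2) = 10.72.
T₂ = 6471 × 10.72 = 69390 s.

T₂ ≈ 69400 s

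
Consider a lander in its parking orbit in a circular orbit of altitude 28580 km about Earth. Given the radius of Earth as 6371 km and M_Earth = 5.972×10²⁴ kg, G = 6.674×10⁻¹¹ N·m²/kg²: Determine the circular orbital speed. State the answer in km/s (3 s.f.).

μ = GM = 6.674×10⁻¹¹ × 5.972×10²⁴ = 3.986×10¹⁴ m³/s².
r = 6371 + 28580 = 34951 km = 3.4951×10⁷ m.
For a circular orbit v = √(μ/r) = √(3.986×10¹⁴ / 3.495×10⁷) = √(1.140×10⁷) = 3377 m/s.
That is 3.377 km/s.

v ≈ 3.38 km/s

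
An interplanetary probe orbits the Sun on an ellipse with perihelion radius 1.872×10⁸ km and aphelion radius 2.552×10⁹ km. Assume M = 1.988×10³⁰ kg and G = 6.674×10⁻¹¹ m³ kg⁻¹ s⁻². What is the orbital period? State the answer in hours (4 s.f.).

T ≈ 242900 hours

μ = GM = 6.674×10⁻¹¹ × 1.988×10³⁰ = 1.327×10²⁰ m³/s².
Semi-major axis a = (r_p + r_a)/2 = (1.8720×10⁸ + 2.5520×10⁹)/2 = 1.3696×10⁹ km = 1.370×10¹² m.
By Kepler's third law T = 2π√(a³/μ) = 2π × 1.392×10⁸ = 8.743×10⁸ s.
= 2.429×10⁵ hours.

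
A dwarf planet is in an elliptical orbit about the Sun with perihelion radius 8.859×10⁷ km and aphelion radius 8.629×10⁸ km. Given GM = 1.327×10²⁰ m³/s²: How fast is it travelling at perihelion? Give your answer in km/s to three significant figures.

v ≈ 52.1 km/s

Semi-major axis a = (r_p + r_a)/2 = 4.7574×10⁸ km = 4.757×10¹¹ m.
Vis-viva: v² = μ(2/r − 1/a) = 1.327×10²⁰ × (2.258×10⁻¹¹ − 2.102×10⁻¹²) = 2.717×10⁹ m²/s².
v = 52120 m/s = 52.12 km/s.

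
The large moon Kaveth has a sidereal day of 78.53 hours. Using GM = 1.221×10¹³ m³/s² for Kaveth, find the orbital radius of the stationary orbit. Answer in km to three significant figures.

r_sync ≈ 29100 km

T = 78.53 hours = 2.827×10⁵ s.
A synchronous orbit has period T, so by Kepler's third law a = (μT²/4π²)^(1/3).
μT²/4π² = 1.221×10¹³ × (2.827×10⁵)² / 39.48 = 2.472×10²² m³.
a = 2.913×10⁷ m = 29130 km.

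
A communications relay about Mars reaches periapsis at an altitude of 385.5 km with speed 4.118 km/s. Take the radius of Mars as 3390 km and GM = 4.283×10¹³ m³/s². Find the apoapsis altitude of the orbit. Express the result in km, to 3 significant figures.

apoapsis altitude ≈ 7780 km

r_p = 3390 + 385.5 = 3775.5 km = 3.776×10⁶ m.
Specific energy ε = v²/2 − μ/r = -2.865×10⁶ J/kg, so a = −μ/(2ε) = 7.474×10⁶ m.
The apsides satisfy r_p + r_a = 2a, so the apoapsis radius is 2a − r_p = 1.117×10⁷ m = 11173 km.
Apoapsis altitude = 11173 − 3390 = 7782.7 km.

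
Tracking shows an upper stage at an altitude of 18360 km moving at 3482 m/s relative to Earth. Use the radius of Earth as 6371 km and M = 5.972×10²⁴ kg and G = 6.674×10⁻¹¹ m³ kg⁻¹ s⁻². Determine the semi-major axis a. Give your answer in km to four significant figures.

a ≈ 19820 km

μ = GM = 6.674×10⁻¹¹ × 5.972×10²⁴ = 3.986×10¹⁴ m³/s².
r = 6371 + 18360 = 24731 km = 2.473×10⁷ m.
Vis-viva rearranged: 1/a = 2/r − v²/μ = 8.087×10⁻⁸ − 3.042×10⁻⁸ = 5.045×10⁻⁸ m⁻¹.
a = 1.982×10⁷ m = 19821 km.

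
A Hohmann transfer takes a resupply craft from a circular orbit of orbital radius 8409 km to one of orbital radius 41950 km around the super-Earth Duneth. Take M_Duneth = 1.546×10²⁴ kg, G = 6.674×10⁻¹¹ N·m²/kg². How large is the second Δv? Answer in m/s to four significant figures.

Δv ≈ 662.0 m/s

μ = GM = 6.674×10⁻¹¹ × 1.546×10²⁴ = 1.032×10¹⁴ m³/s².
r₁ = 8409 km = 8.409×10⁶ m.
r₂ = 41950 km = 4.195×10⁷ m.
Transfer ellipse a_t = (r₁ + r₂)/2 = 2.518×10⁷ m.
At r₁: circular v_c1 = √(μ/r₁) = 3503 m/s; transfer-periapsis v_p = √[μ(2/r₁ − 1/a_t)] = 4521 m/s.
At r₂: circular v_c2 = √(μ/r₂) = 1568 m/s; transfer-apoapsis v_a = √[μ(2/r₂ − 1/a_t)] = 906.3 m/s.
Δv₂ = v_c2 − v_a = 662.0 m/s.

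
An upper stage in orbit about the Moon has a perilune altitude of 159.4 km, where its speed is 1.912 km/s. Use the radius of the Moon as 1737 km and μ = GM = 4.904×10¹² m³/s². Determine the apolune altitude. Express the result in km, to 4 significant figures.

r_p = 1737 + 159.4 = 1896.4 km = 1.896×10⁶ m.
Specific energy ε = v²/2 − μ/r = -7.581×10⁵ J/kg, so a = −μ/(2ε) = 3.234×10⁶ m.
The apsides satisfy r_p + r_a = 2a, so the apolune radius is 2a − r_p = 4.573×10⁶ m = 4572.6 km.
Apolune altitude = 4572.6 − 1737 = 2835.6 km.

apolune altitude ≈ 2836 km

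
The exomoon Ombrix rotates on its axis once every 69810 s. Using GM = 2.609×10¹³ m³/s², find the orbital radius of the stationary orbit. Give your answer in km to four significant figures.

r_sync ≈ 14770 km

A synchronous orbit has period T, so by Kepler's third law a = (μT²/4π²)^(1/3).
μT²/4π² = 2.609×10¹³ × (6.981×10⁴)² / 39.48 = 3.221×10²¹ m³.
a = 1.477×10⁷ m = 14768 km.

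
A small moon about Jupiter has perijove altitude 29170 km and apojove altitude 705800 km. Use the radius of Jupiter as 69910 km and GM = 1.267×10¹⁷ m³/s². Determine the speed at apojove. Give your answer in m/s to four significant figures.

v ≈ 6083 m/s

r_p = 69910 + 29170 = 99080 km = 9.9080×10⁷ m.
r_a = 69910 + 705800 = 775710 km = 7.7571×10⁸ m.
Semi-major axis a = (r_p + r_a)/2 = 4.3740×10⁵ km = 4.374×10⁸ m.
Vis-viva: v² = μ(2/r − 1/a) = 1.267×10¹⁷ × (2.578×10⁻⁹ − 2.286×10⁻⁹) = 3.700×10⁷ m²/s².
v = 6083 m/s.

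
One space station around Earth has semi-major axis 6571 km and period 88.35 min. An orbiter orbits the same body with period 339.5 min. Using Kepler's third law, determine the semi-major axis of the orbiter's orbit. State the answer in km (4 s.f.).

Kepler's third law: a³ ∝ T², so a₂ = a₁ (T₂/T₁)^(2/3).
T₂/T₁ = 3.843, (T₂/T₁)^(2/3) = 2.453.
a₂ = 6571 × 2.453 = 16120 km.

a₂ ≈ 16120 km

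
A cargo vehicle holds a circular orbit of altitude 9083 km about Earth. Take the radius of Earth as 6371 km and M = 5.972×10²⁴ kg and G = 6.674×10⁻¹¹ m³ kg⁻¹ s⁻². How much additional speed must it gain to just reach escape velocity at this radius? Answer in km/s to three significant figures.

Δv ≈ 2.10 km/s

μ = GM = 6.674×10⁻¹¹ × 5.972×10²⁴ = 3.986×10¹⁴ m³/s².
r = 6371 + 9083 = 15454 km = 1.5454×10⁷ m.
Circular speed v_c = √(μ/r) = 5078 m/s.
Escape speed v_esc = √(2μ/r) = √2 × v_c = 7182 m/s.
Δv = v_esc − v_c = 2104 m/s = 2.104 km/s.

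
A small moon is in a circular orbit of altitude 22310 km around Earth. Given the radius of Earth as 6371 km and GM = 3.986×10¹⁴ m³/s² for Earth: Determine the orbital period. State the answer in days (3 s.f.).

r = 6371 + 22310 = 28681 km = 2.8681×10⁷ m.
Kepler's third law: T = 2π√(r³/μ) = 2π√((2.868×10⁷)³ / 3.986×10¹⁴).
r³/μ = 5.919×10⁷ s², so T = 2π × 7.693×10³ = 4.834×10⁴ s.
Converting: 4.834×10⁴ s ÷ 86400 = 0.5595 days.

T ≈ 0.559 days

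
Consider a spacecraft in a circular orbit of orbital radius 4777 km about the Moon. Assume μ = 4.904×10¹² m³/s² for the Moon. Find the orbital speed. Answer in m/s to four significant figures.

v ≈ 1013 m/s

r = 4777 km = 4.777×10⁶ m.
For a circular orbit v = √(μ/r) = √(4.904×10¹² / 4.777×10⁶) = √(1.027×10⁶) = 1013 m/s.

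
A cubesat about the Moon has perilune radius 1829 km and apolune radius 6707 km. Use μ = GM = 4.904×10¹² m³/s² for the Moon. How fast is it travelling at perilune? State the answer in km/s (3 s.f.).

Semi-major axis a = (r_p + r_a)/2 = 4268.0 km = 4.268×10⁶ m.
Vis-viva: v² = μ(2/r − 1/a) = 4.904×10¹² × (1.093×10⁻⁶ − 2.343×10⁻⁷) = 4.213×10⁶ m²/s².
v = 2053 m/s = 2.053 km/s.

v ≈ 2.05 km/s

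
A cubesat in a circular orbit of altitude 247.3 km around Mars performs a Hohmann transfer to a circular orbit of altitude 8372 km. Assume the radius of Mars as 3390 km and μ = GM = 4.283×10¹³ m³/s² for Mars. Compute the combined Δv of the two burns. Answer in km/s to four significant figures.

Δv_total ≈ 1.406 km/s

r₁ = 3390 + 247.3 = 3637.3 km = 3.6373×10⁶ m.
r₂ = 3390 + 8372 = 11762 km = 1.1762×10⁷ m.
Transfer ellipse a_t = (r₁ + r₂)/2 = 7.700×10⁶ m.
At r₁: circular v_c1 = √(μ/r₁) = 3432 m/s; transfer-periapsis v_p = √[μ(2/r₁ − 1/a_t)] = 4241 m/s.
Δv₁ = v_p − v_c1 = 809.7 m/s.
At r₂: circular v_c2 = √(μ/r₂) = 1908 m/s; transfer-apoapsis v_a = √[μ(2/r₂ − 1/a_t)] = 1312 m/s.
Δv₂ = v_c2 − v_a = 596.7 m/s.
Total Δv = Δv₁ + Δv₂ = 1406 m/s = 1.406 km/s.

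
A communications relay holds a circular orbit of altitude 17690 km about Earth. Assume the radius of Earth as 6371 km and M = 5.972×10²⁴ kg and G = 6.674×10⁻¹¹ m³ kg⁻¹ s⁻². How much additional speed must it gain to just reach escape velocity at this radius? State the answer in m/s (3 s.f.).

μ = GM = 6.674×10⁻¹¹ × 5.972×10²⁴ = 3.986×10¹⁴ m³/s².
r = 6371 + 17690 = 24061 km = 2.4061×10⁷ m.
Circular speed v_c = √(μ/r) = 4070 m/s.
Escape speed v_esc = √(2μ/r) = √2 × v_c = 5756 m/s.
Δv = v_esc − v_c = 1686 m/s.

Δv ≈ 1690 m/s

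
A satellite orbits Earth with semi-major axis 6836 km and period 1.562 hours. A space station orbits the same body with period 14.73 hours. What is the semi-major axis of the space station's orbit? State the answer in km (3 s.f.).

Kepler's third law: a³ ∝ T², so a₂ = a₁ (T₂/T₁)^(2/3).
T₂/T₁ = 9.430, (T₂/T₁)^(2/3) = 4.464.
a₂ = 6836 × 4.464 = 30510 km.

a₂ ≈ 30500 km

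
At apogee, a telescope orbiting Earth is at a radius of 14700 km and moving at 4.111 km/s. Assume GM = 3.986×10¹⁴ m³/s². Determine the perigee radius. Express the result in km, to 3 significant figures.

perigee radius ≈ 6650 km

r_a = 1.470×10⁷ m.
Specific energy ε = v²/2 − μ/r = -1.867×10⁷ J/kg, so a = −μ/(2ε) = 1.068×10⁷ m.
The apsides satisfy r_p + r_a = 2a, so the perigee radius is 2a − r_a = 6.655×10⁶ m = 6654.9 km.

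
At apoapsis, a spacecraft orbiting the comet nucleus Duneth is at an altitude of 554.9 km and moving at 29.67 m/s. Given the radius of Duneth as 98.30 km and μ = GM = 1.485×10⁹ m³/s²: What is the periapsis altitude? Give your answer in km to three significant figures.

r_a = 98.30 + 554.9 = 653.20 km = 6.532×10⁵ m.
Specific energy ε = v²/2 − μ/r = -1.833×10³ J/kg, so a = −μ/(2ε) = 4.050×10⁵ m.
The apsides satisfy r_p + r_a = 2a, so the periapsis radius is 2a − r_a = 1.568×10⁵ m = 156.83 km.
Periapsis altitude = 156.83 − 98.30 = 58.529 km.

periapsis altitude ≈ 58.5 km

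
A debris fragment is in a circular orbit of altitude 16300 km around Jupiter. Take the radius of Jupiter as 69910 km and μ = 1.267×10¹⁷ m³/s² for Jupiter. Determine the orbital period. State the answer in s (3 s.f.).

r = 69910 + 16300 = 86210 km = 8.6210×10⁷ m.
Kepler's third law: T = 2π√(r³/μ) = 2π√((8.621×10⁷)³ / 1.267×10¹⁷).
r³/μ = 5.057×10⁶ s², so T = 2π × 2.249×10³ = 1.413×10⁴ s.

T ≈ 14100 s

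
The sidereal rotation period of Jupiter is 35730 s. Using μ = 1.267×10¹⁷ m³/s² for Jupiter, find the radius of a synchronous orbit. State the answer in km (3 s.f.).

A synchronous orbit has period T, so by Kepler's third law a = (μT²/4π²)^(1/3).
μT²/4π² = 1.267×10¹⁷ × (3.573×10⁴)² / 39.48 = 4.097×10²⁴ m³.
a = 1.600×10⁸ m = 1.6002×10⁵ km.

r_sync ≈ 1.60×10⁵ km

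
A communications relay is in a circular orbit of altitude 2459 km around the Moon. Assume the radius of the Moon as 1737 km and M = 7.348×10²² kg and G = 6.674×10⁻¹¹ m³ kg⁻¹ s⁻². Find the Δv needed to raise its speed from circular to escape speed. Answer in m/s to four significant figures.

μ = GM = 6.674×10⁻¹¹ × 7.348×10²² = 4.904×10¹² m³/s².
r = 1737 + 2459 = 4196.0 km = 4.1960×10⁶ m.
Circular speed v_c = √(μ/r) = 1081 m/s.
Escape speed v_esc = √(2μ/r) = √2 × v_c = 1529 m/s.
Δv = v_esc − v_c = 447.8 m/s.

Δv ≈ 447.8 m/s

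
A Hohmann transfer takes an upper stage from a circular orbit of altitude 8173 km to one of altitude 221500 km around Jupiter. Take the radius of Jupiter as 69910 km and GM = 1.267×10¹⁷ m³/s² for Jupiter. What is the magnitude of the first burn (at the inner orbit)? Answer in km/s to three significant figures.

Δv ≈ 10.3 km/s

r₁ = 69910 + 8173 = 78083 km = 7.8083×10⁷ m.
r₂ = 69910 + 221500 = 291410 km = 2.9141×10⁸ m.
Transfer ellipse a_t = (r₁ + r₂)/2 = 1.847×10⁸ m.
At r₁: circular v_c1 = √(μ/r₁) = 40280 m/s; transfer-perijove v_p = √[μ(2/r₁ − 1/a_t)] = 50590 m/s.
Δv₁ = v_p − v_c1 = 10310 m/s.
= 10.31 km/s.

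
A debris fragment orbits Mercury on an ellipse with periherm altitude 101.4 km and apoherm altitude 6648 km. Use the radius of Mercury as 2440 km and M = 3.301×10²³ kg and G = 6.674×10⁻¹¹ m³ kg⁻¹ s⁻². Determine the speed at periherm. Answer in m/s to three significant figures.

v ≈ 3680 m/s

μ = GM = 6.674×10⁻¹¹ × 3.301×10²³ = 2.203×10¹³ m³/s².
r_p = 2440 + 101.4 = 2541.4 km = 2.5414×10⁶ m.
r_a = 2440 + 6648 = 9088.0 km = 9.0880×10⁶ m.
Semi-major axis a = (r_p + r_a)/2 = 5814.7 km = 5.815×10⁶ m.
Vis-viva: v² = μ(2/r − 1/a) = 2.203×10¹³ × (7.870×10⁻⁷ − 1.720×10⁻⁷) = 1.355×10⁷ m²/s².
v = 3681 m/s.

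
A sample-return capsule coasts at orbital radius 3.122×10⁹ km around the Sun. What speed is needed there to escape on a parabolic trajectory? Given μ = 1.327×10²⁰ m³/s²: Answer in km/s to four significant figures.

r = 3.122×10⁹ km = 3.122×10¹² m.
Escape speed v_esc = √(2μ/r) = √(2 × 1.327×10²⁰ / 3.122×10¹²) = √(8.501×10⁷) = 9220 m/s.
= 9.220 km/s.

v_esc ≈ 9.220 km/s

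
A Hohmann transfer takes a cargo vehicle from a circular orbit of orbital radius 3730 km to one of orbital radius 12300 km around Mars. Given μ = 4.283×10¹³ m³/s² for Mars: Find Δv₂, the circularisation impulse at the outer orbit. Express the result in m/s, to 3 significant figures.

r₁ = 3730 km = 3.730×10⁶ m.
r₂ = 12300 km = 1.230×10⁷ m.
Transfer ellipse a_t = (r₁ + r₂)/2 = 8.015×10⁶ m.
At r₁: circular v_c1 = √(μ/r₁) = 3389 m/s; transfer-periapsis v_p = √[μ(2/r₁ − 1/a_t)] = 4198 m/s.
At r₂: circular v_c2 = √(μ/r₂) = 1866 m/s; transfer-apoapsis v_a = √[μ(2/r₂ − 1/a_t)] = 1273 m/s.
Δv₂ = v_c2 − v_a = 593.1 m/s.

Δv ≈ 593 m/s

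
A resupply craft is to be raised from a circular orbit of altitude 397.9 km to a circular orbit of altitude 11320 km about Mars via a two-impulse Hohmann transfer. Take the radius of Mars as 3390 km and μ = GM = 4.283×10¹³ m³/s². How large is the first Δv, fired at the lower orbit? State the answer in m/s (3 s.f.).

Δv ≈ 878 m/s

r₁ = 3390 + 397.9 = 3787.9 km = 3.7879×10⁶ m.
r₂ = 3390 + 11320 = 14710 km = 1.4710×10⁷ m.
Transfer ellipse a_t = (r₁ + r₂)/2 = 9.249×10⁶ m.
At r₁: circular v_c1 = √(μ/r₁) = 3363 m/s; transfer-periapsis v_p = √[μ(2/r₁ − 1/a_t)] = 4241 m/s.
Δv₁ = v_p − v_c1 = 878.1 m/s.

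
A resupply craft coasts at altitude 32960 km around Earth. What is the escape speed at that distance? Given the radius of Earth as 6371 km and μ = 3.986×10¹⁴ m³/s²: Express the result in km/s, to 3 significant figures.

r = 6371 + 32960 = 39331 km = 3.9331×10⁷ m.
Escape speed v_esc = √(2μ/r) = √(2 × 3.986×10¹⁴ / 3.933×10⁷) = √(2.027×10⁷) = 4502 m/s.
= 4.502 km/s.

v_esc ≈ 4.50 km/s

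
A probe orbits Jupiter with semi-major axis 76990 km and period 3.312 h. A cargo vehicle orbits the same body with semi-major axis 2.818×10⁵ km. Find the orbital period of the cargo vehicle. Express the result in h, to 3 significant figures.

Kepler's third law: T² ∝ a³, so T₂ = T₁ (a₂/a₁)^(3/2).
a₂/a₁ = 3.660, (a₂/a₁)^(3/2) = 7.003.
T₂ = 3.312 × 7.003 = 23.19 h.

T₂ ≈ 23.2 h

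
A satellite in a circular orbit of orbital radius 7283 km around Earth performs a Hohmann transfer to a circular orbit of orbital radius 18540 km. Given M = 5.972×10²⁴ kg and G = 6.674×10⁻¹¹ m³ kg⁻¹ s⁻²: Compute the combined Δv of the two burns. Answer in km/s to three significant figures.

μ = GM = 6.674×10⁻¹¹ × 5.972×10²⁴ = 3.986×10¹⁴ m³/s².
r₁ = 7283 km = 7.283×10⁶ m.
r₂ = 18540 km = 1.854×10⁷ m.
Transfer ellipse a_t = (r₁ + r₂)/2 = 1.291×10⁷ m.
At r₁: circular v_c1 = √(μ/r₁) = 7398 m/s; transfer-perigee v_p = √[μ(2/r₁ − 1/a_t)] = 8865 m/s.
Δv₁ = v_p − v_c1 = 1467 m/s.
At r₂: circular v_c2 = √(μ/r₂) = 4637 m/s; transfer-apogee v_a = √[μ(2/r₂ − 1/a_t)] = 3482 m/s.
Δv₂ = v_c2 − v_a = 1154 m/s.
Total Δv = Δv₁ + Δv₂ = 2621 m/s = 2.621 km/s.

Δv_total ≈ 2.62 km/s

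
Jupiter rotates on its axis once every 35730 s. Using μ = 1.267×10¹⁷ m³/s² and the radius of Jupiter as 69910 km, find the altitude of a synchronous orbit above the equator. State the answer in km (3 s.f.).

h_sync ≈ 90100 km

A synchronous orbit has period T, so by Kepler's third law a = (μT²/4π²)^(1/3).
μT²/4π² = 1.267×10¹⁷ × (3.573×10⁴)² / 39.48 = 4.097×10²⁴ m³.
a = 1.600×10⁸ m = 1.6002×10⁵ km.
Altitude h = a − R = 1.6002×10⁵ − 69910 = 90105 km.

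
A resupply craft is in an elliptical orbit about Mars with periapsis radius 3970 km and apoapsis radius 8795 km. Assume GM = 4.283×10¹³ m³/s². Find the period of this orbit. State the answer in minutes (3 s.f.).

T ≈ 258 minutes

Semi-major axis a = (r_p + r_a)/2 = (3970.0 + 8795.0)/2 = 6382.5 km = 6.382×10⁶ m.
By Kepler's third law T = 2π√(a³/μ) = 2π × 2.464×10³ = 1.548×10⁴ s.
= 258.0 minutes.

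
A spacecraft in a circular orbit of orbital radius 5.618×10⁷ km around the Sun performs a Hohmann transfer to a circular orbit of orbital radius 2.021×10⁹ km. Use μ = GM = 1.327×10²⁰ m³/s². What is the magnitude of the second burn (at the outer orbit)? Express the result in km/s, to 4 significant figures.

Δv ≈ 6.219 km/s

r₁ = 5.618×10⁷ km = 5.618×10¹⁰ m.
r₂ = 2.021×10⁹ km = 2.021×10¹² m.
Transfer ellipse a_t = (r₁ + r₂)/2 = 1.039×10¹² m.
At r₁: circular v_c1 = √(μ/r₁) = 48600 m/s; transfer-perihelion v_p = √[μ(2/r₁ − 1/a_t)] = 67800 m/s.
At r₂: circular v_c2 = √(μ/r₂) = 8103 m/s; transfer-aphelion v_a = √[μ(2/r₂ − 1/a_t)] = 1885 m/s.
Δv₂ = v_c2 − v_a = 6219 m/s.
= 6.219 km/s.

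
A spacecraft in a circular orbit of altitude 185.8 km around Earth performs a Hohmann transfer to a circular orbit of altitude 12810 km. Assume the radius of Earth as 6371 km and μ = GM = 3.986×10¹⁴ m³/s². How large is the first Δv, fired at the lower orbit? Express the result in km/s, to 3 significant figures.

r₁ = 6371 + 185.8 = 6556.8 km = 6.5568×10⁶ m.
r₂ = 6371 + 12810 = 19181 km = 1.9181×10⁷ m.
Transfer ellipse a_t = (r₁ + r₂)/2 = 1.287×10⁷ m.
At r₁: circular v_c1 = √(μ/r₁) = 7797 m/s; transfer-perigee v_p = √[μ(2/r₁ − 1/a_t)] = 9519 m/s.
Δv₁ = v_p − v_c1 = 1722 m/s.
= 1.722 km/s.

Δv ≈ 1.72 km/s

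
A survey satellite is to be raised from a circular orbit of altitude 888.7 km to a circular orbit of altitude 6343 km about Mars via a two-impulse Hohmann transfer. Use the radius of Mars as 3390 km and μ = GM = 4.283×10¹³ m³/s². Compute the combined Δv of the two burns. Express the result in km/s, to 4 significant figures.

r₁ = 3390 + 888.7 = 4278.7 km = 4.2787×10⁶ m.
r₂ = 3390 + 6343 = 9733.0 km = 9.7330×10⁶ m.
Transfer ellipse a_t = (r₁ + r₂)/2 = 7.006×10⁶ m.
At r₁: circular v_c1 = √(μ/r₁) = 3164 m/s; transfer-periapsis v_p = √[μ(2/r₁ − 1/a_t)] = 3729 m/s.
Δv₁ = v_p − v_c1 = 565.3 m/s.
At r₂: circular v_c2 = √(μ/r₂) = 2098 m/s; transfer-apoapsis v_a = √[μ(2/r₂ − 1/a_t)] = 1639 m/s.
Δv₂ = v_c2 − v_a = 458.4 m/s.
Total Δv = Δv₁ + Δv₂ = 1024 m/s = 1.024 km/s.

Δv_total ≈ 1.024 km/s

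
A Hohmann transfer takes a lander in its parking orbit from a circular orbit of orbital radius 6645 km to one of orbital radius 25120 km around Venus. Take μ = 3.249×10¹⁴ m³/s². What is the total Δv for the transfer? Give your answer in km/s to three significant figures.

r₁ = 6645 km = 6.645×10⁶ m.
r₂ = 25120 km = 2.512×10⁷ m.
Transfer ellipse a_t = (r₁ + r₂)/2 = 1.588×10⁷ m.
At r₁: circular v_c1 = √(μ/r₁) = 6992 m/s; transfer-periapsis v_p = √[μ(2/r₁ − 1/a_t)] = 8794 m/s.
Δv₁ = v_p − v_c1 = 1801 m/s.
At r₂: circular v_c2 = √(μ/r₂) = 3596 m/s; transfer-apoapsis v_a = √[μ(2/r₂ − 1/a_t)] = 2326 m/s.
Δv₂ = v_c2 − v_a = 1270 m/s.
Total Δv = Δv₁ + Δv₂ = 3072 m/s = 3.072 km/s.

Δv_total ≈ 3.07 km/s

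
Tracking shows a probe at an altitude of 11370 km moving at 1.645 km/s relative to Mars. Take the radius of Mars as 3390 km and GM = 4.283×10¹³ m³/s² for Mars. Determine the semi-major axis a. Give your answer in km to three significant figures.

a ≈ 13800 km

r = 3390 + 11370 = 14760 km = 1.476×10⁷ m.
Vis-viva rearranged: 1/a = 2/r − v²/μ = 1.355×10⁻⁷ − 6.318×10⁻⁸ = 7.232×10⁻⁸ m⁻¹.
a = 1.383×10⁷ m = 13827 km.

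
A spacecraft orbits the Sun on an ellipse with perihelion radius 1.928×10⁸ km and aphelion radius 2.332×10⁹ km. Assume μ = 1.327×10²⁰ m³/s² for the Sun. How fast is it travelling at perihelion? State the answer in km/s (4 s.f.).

v ≈ 35.66 km/s

Semi-major axis a = (r_p + r_a)/2 = 1.2624×10⁹ km = 1.262×10¹² m.
Vis-viva: v² = μ(2/r − 1/a) = 1.327×10²⁰ × (1.037×10⁻¹¹ − 7.921×10⁻¹³) = 1.271×10⁹ m²/s².
v = 35660 m/s = 35.66 km/s.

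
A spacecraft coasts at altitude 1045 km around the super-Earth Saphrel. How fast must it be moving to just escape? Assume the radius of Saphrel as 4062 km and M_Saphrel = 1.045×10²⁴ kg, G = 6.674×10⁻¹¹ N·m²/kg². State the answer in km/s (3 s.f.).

μ = GM = 6.674×10⁻¹¹ × 1.045×10²⁴ = 6.974×10¹³ m³/s².
r = 4062 + 1045 = 5107.0 km = 5.1070×10⁶ m.
Escape speed v_esc = √(2μ/r) = √(2 × 6.974×10¹³ / 5.107×10⁶) = √(2.731×10⁷) = 5226 m/s.
= 5.226 km/s.

v_esc ≈ 5.23 km/s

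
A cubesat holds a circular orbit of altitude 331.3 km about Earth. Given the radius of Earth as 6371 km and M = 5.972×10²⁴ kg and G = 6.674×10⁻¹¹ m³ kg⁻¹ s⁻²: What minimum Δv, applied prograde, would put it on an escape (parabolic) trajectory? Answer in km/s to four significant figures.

Δv ≈ 3.194 km/s

μ = GM = 6.674×10⁻¹¹ × 5.972×10²⁴ = 3.986×10¹⁴ m³/s².
r = 6371 + 331.3 = 6702.3 km = 6.7023×10⁶ m.
Circular speed v_c = √(μ/r) = 7712 m/s.
Escape speed v_esc = √(2μ/r) = √2 × v_c = 10910 m/s.
Δv = v_esc − v_c = 3194 m/s = 3.194 km/s.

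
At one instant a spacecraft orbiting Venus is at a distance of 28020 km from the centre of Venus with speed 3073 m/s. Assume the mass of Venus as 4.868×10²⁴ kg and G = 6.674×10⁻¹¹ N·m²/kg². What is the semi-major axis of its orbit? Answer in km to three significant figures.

μ = GM = 6.674×10⁻¹¹ × 4.868×10²⁴ = 3.249×10¹⁴ m³/s².
r = 2.802×10⁷ m.
Specific orbital energy ε = v²/2 − μ/r = (3073)²/2 − 3.249×10¹⁴/2.802×10⁷ = -6.873×10⁶ J/kg.
Since ε = −μ/(2a), a = −μ/(2ε) = 2.363×10⁷ m = 23634 km.

a ≈ 23600 km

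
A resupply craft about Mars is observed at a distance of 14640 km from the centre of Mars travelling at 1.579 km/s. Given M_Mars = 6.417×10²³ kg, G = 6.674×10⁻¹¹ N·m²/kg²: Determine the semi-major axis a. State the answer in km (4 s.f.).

μ = GM = 6.674×10⁻¹¹ × 6.417×10²³ = 4.283×10¹³ m³/s².
r = 1.464×10⁷ m.
Vis-viva rearranged: 1/a = 2/r − v²/μ = 1.366×10⁻⁷ − 5.822×10⁻⁸ = 7.840×10⁻⁸ m⁻¹.
a = 1.276×10⁷ m = 12756 km.

a ≈ 12760 km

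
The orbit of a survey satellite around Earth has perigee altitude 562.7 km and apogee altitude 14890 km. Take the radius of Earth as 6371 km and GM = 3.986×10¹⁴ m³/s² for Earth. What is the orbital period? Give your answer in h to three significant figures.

r_p = 6371 + 562.7 = 6933.7 km = 6.9337×10⁶ m.
r_a = 6371 + 14890 = 21261 km = 2.1261×10⁷ m.
Semi-major axis a = (r_p + r_a)/2 = (6933.7 + 21261)/2 = 14097 km = 1.410×10⁷ m.
By Kepler's third law T = 2π√(a³/μ) = 2π × 2.651×10³ = 1.666×10⁴ s.
= 4.627 h.

T ≈ 4.63 h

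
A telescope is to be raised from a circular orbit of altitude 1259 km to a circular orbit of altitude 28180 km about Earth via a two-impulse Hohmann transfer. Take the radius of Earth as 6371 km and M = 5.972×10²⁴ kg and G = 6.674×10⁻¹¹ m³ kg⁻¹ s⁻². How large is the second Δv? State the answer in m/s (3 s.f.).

Δv ≈ 1350 m/s

μ = GM = 6.674×10⁻¹¹ × 5.972×10²⁴ = 3.986×10¹⁴ m³/s².
r₁ = 6371 + 1259 = 7630.0 km = 7.6300×10⁶ m.
r₂ = 6371 + 28180 = 34551 km = 3.4551×10⁷ m.
Transfer ellipse a_t = (r₁ + r₂)/2 = 2.109×10⁷ m.
At r₁: circular v_c1 = √(μ/r₁) = 7228 m/s; transfer-perigee v_p = √[μ(2/r₁ − 1/a_t)] = 9251 m/s.
At r₂: circular v_c2 = √(μ/r₂) = 3396 m/s; transfer-apogee v_a = √[μ(2/r₂ − 1/a_t)] = 2043 m/s.
Δv₂ = v_c2 − v_a = 1354 m/s.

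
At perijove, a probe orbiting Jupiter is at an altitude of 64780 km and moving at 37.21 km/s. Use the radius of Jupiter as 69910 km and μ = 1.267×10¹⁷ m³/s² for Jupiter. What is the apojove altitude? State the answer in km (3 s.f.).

r_p = 69910 + 64780 = 1.3469×10⁵ km = 1.347×10⁸ m.
Specific energy ε = v²/2 − μ/r = -2.484×10⁸ J/kg, so a = −μ/(2ε) = 2.550×10⁸ m.
The apsides satisfy r_p + r_a = 2a, so the apojove radius is 2a − r_p = 3.754×10⁸ m = 3.7540×10⁵ km.
Apojove altitude = 3.7540×10⁵ − 69910 = 3.0549×10⁵ km.

apojove altitude ≈ 3.05×10⁵ km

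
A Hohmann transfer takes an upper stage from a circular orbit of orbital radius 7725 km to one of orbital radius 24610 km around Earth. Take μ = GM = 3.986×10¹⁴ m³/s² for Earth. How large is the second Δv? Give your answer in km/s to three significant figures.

r₁ = 7725 km = 7.725×10⁶ m.
r₂ = 24610 km = 2.461×10⁷ m.
Transfer ellipse a_t = (r₁ + r₂)/2 = 1.617×10⁷ m.
At r₁: circular v_c1 = √(μ/r₁) = 7183 m/s; transfer-perigee v_p = √[μ(2/r₁ − 1/a_t)] = 8862 m/s.
At r₂: circular v_c2 = √(μ/r₂) = 4025 m/s; transfer-apogee v_a = √[μ(2/r₂ − 1/a_t)] = 2782 m/s.
Δv₂ = v_c2 − v_a = 1243 m/s.
= 1.243 km/s.

Δv ≈ 1.24 km/s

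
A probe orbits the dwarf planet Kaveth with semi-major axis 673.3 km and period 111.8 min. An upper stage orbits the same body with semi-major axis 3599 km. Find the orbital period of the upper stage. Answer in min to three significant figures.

Kepler's third law: T² ∝ a³, so T₂ = T₁ (a₂/a₁)^(3/2).
a₂/a₁ = 5.345, (a₂/a₁)^(3/2) = 12.36.
T₂ = 111.8 × 12.36 = 1382 min.

T₂ ≈ 1380 min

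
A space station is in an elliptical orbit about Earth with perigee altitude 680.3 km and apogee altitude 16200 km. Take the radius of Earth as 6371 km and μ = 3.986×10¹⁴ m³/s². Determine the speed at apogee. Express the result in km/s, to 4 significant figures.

r_p = 6371 + 680.3 = 7051.3 km = 7.0513×10⁶ m.
r_a = 6371 + 16200 = 22571 km = 2.2571×10⁷ m.
Semi-major axis a = (r_p + r_a)/2 = 14811 km = 1.481×10⁷ m.
Vis-viva: v² = μ(2/r − 1/a) = 3.986×10¹⁴ × (8.861×10⁻⁸ − 6.752×10⁻⁸) = 8.408×10⁶ m²/s².
v = 2900 m/s = 2.900 km/s.

v ≈ 2.900 km/s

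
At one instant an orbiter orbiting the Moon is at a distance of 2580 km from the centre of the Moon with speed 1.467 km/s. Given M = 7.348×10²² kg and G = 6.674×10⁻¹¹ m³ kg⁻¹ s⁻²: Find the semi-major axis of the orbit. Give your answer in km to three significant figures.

a ≈ 2970 km

μ = GM = 6.674×10⁻¹¹ × 7.348×10²² = 4.904×10¹² m³/s².
r = 2.580×10⁶ m.
Vis-viva rearranged: 1/a = 2/r − v²/μ = 7.752×10⁻⁷ − 4.388×10⁻⁷ = 3.364×10⁻⁷ m⁻¹.
a = 2.973×10⁶ m = 2973.0 km.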